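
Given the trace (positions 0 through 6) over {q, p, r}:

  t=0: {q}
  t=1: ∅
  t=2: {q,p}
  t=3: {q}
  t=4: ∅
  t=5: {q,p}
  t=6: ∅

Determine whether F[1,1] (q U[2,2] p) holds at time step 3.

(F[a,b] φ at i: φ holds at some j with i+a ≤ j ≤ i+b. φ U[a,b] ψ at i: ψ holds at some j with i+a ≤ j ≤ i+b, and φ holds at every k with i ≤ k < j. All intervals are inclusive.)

Check (q U[2,2] p) at each j in [4,4]:
  j=4: fails
No position in the window satisfies it → formula fails.

Does not hold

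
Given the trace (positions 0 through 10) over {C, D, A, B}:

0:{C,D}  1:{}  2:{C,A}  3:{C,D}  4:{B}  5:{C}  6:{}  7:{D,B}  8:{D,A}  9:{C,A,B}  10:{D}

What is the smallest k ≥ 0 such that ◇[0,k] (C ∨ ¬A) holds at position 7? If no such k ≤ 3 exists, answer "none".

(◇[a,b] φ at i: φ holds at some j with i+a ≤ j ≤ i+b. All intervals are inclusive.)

Scan j = 7,8,… for (C ∨ ¬A):
  j=7: holds
First hit at j=7, so smallest k = 7-7 = 0.

0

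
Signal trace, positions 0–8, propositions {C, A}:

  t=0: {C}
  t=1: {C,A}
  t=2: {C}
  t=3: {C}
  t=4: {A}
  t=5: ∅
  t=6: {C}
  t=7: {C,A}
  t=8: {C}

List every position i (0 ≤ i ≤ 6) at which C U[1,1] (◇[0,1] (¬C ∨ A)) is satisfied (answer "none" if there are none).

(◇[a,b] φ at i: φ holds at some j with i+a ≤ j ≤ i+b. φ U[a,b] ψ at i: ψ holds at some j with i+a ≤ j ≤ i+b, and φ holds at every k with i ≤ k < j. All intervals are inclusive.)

0, 2, 3, 6

Evaluate at each i in [0,6]:
  i=0: ✓ (rhs at j=1; lhs holds on [0,0])
  i=1: ✗ (no rhs in [2,2])
  i=2: ✓ (rhs at j=3; lhs holds on [2,2])
  i=3: ✓ (rhs at j=4; lhs holds on [3,3])
  i=4: ✗ (lhs fails at k=4 before rhs at j=5)
  i=5: ✗ (lhs fails at k=5 before rhs at j=6)
  i=6: ✓ (rhs at j=7; lhs holds on [6,6])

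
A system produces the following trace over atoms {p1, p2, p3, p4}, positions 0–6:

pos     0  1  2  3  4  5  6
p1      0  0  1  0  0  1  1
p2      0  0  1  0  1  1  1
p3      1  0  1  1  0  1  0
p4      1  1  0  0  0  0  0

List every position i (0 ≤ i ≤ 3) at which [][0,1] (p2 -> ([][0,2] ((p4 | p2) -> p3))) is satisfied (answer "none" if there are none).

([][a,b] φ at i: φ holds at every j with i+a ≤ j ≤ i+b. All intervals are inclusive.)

0

Evaluate at each i in [0,3]:
  i=0: ✓ (all of [0,1])
  i=1: ✗ (fails at j=2)
  i=2: ✗ (fails at j=2)
  i=3: ✗ (fails at j=4)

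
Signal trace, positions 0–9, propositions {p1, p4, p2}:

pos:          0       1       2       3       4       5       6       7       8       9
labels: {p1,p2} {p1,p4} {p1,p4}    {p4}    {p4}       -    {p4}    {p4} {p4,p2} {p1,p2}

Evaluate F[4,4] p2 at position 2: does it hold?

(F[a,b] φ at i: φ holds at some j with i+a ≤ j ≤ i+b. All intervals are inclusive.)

No

Check p2 at each j in [6,6]:
  j=6: false
No position in the window satisfies it → formula fails.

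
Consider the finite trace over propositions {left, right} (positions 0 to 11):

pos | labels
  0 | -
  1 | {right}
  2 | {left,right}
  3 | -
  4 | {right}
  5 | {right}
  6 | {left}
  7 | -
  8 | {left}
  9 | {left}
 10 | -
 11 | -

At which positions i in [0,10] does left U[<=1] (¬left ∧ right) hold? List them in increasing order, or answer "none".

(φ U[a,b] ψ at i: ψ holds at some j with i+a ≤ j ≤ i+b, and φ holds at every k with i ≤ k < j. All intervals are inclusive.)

1, 4, 5

Evaluate at each i in [0,10]:
  i=0: ✗ (lhs fails at k=0 before rhs at j=1)
  i=1: ✓ (rhs at j=1)
  i=2: ✗ (no rhs in [2,3])
  i=3: ✗ (lhs fails at k=3 before rhs at j=4)
  i=4: ✓ (rhs at j=4)
  i=5: ✓ (rhs at j=5)
  i=6: ✗ (no rhs in [6,7])
  i=7: ✗ (no rhs in [7,8])
  i=8: ✗ (no rhs in [8,9])
  i=9: ✗ (no rhs in [9,10])
  i=10: ✗ (no rhs in [10,11])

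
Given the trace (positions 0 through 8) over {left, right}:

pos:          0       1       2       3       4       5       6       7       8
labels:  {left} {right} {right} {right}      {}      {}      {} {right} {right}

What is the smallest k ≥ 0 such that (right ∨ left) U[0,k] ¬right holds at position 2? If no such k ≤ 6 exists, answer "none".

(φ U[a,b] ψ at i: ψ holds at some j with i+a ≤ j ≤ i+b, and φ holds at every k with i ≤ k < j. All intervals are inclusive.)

2

Need earliest j ≥ 2 with ¬right, and (right ∨ left) at every k in [2,j-1].
  j=2: rhs fails.
  j=3: rhs fails.
  j=4: rhs holds; lhs holds on [2,3]. k = 2.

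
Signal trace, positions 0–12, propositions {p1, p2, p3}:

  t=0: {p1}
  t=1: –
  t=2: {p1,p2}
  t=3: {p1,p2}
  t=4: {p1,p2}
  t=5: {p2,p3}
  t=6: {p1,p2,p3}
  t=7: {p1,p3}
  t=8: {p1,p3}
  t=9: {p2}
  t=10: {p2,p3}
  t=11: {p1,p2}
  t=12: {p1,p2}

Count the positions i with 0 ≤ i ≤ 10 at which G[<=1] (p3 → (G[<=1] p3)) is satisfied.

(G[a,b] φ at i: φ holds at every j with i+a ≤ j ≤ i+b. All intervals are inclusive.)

Evaluate at each i in [0,10]:
  i=0: ✓ (all of [0,1])
  i=1: ✓ (all of [1,2])
  i=2: ✓ (all of [2,3])
  i=3: ✓ (all of [3,4])
  i=4: ✓ (all of [4,5])
  i=5: ✓ (all of [5,6])
  i=6: ✓ (all of [6,7])
  i=7: ✗ (fails at j=8)
  i=8: ✗ (fails at j=8)
  i=9: ✗ (fails at j=10)
  i=10: ✗ (fails at j=10)
Positions where it holds: {0, 1, 2, 3, 4, 5, 6} → 7.

7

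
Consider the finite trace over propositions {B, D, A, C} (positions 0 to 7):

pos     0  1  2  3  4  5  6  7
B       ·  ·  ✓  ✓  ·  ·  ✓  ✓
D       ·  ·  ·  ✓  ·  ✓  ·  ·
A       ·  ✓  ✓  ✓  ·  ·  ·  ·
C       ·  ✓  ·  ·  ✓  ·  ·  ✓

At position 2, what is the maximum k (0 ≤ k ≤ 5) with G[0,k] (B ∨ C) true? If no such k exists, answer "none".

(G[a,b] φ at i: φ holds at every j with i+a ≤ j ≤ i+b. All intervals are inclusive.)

2

(B ∨ C) must hold from j=2 onward; find where it first fails.
  j=2: holds
  j=3: holds
  j=4: holds
  j=5: fails
Holds on [2,4], so largest k = 2.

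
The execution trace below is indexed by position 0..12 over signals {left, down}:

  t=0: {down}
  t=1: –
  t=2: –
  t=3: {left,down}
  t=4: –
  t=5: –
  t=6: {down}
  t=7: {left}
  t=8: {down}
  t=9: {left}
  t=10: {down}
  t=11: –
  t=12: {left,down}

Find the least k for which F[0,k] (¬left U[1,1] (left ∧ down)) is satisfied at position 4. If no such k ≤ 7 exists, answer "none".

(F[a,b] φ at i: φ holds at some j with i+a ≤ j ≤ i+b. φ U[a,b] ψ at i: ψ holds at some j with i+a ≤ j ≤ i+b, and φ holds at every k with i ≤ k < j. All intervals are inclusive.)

7

Scan j = 4,5,… for (¬left U[1,1] (left ∧ down)):
  j=4: fails
  j=5: fails
  j=6: fails
  j=7: fails
  j=8: fails
  j=9: fails
  j=10: fails
  j=11: holds
First hit at j=11, so smallest k = 11-4 = 7.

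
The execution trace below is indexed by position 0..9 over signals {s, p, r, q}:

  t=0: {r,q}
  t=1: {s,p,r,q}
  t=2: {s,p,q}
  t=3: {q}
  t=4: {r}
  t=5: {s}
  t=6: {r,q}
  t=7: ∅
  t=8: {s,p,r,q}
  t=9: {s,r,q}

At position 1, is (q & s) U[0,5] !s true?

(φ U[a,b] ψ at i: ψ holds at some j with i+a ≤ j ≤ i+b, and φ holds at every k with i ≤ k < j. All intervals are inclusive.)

Need some j in [1,6] with !s, and (q & s) at every k in [1,j-1].
  j=1: !s false.
  j=2: !s false.
  j=3: !s holds; (q & s) holds at every k in [1,2] → satisfied.

Holds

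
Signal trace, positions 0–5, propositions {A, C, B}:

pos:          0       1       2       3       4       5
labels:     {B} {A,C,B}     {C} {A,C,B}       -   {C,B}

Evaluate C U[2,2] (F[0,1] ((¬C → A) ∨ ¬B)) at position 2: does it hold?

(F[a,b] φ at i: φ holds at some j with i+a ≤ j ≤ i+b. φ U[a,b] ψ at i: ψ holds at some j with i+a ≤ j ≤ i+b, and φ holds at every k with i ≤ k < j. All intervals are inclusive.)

Holds

Need some j in [4,4] with F[0,1] ((¬C → A) ∨ ¬B), and C at every k in [2,j-1].
  j=4: F[0,1] ((¬C → A) ∨ ¬B) holds; C holds at every k in [2,3] → satisfied.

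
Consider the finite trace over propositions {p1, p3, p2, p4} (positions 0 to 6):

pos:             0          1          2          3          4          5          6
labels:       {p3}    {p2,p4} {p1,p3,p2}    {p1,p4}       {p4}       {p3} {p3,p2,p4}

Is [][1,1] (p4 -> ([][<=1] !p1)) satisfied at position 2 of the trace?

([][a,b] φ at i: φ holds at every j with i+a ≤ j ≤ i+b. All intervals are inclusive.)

Check (p4 -> ([][<=1] !p1)) at every j in [3,3]:
  j=3: antecedent true; consequent fails at 3 → ✗
Fails at j=3 → formula fails.

False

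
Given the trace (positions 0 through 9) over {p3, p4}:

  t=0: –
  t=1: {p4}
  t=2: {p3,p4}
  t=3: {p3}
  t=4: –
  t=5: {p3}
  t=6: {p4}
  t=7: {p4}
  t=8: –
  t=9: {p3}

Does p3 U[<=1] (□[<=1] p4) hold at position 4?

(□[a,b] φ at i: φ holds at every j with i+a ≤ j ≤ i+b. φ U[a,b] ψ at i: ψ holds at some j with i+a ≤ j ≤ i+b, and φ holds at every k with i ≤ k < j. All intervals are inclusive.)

No

Need some j in [4,5] with □[<=1] p4, and p3 at every k in [4,j-1].
  j=4: □[<=1] p4 — fails at 4.
  j=5: □[<=1] p4 — fails at 5.
No j in the window works → until fails.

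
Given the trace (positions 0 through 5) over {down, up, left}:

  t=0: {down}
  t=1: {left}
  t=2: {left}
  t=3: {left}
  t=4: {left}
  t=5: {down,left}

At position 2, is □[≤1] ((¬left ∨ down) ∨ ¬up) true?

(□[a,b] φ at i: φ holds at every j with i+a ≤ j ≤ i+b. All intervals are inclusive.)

True

Check ((¬left ∨ down) ∨ ¬up) at every j in [2,3]:
  j=2: true
  j=3: true
All positions satisfy it → formula holds.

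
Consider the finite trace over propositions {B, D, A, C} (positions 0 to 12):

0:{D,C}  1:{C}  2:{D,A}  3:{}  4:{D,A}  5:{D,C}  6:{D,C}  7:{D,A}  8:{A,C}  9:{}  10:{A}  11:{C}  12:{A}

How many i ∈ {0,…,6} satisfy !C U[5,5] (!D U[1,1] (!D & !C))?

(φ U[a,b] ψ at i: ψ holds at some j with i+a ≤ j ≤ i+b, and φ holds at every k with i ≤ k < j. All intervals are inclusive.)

Evaluate at each i in [0,6]:
  i=0: ✗ (no rhs in [5,5])
  i=1: ✗ (no rhs in [6,6])
  i=2: ✗ (no rhs in [7,7])
  i=3: ✗ (lhs fails at k=5 before rhs at j=8)
  i=4: ✗ (lhs fails at k=5 before rhs at j=9)
  i=5: ✗ (no rhs in [10,10])
  i=6: ✗ (lhs fails at k=6 before rhs at j=11)
Positions where it holds: {} → 0.

0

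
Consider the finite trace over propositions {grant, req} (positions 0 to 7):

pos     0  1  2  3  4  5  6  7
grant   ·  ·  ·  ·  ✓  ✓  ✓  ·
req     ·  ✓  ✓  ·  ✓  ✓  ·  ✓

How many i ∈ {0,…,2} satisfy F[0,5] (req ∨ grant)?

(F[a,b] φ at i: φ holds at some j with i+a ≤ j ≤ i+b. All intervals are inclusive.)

Evaluate at each i in [0,2]:
  i=0: ✓ (witness j=1)
  i=1: ✓ (witness j=1)
  i=2: ✓ (witness j=2)
Positions where it holds: {0, 1, 2} → 3.

3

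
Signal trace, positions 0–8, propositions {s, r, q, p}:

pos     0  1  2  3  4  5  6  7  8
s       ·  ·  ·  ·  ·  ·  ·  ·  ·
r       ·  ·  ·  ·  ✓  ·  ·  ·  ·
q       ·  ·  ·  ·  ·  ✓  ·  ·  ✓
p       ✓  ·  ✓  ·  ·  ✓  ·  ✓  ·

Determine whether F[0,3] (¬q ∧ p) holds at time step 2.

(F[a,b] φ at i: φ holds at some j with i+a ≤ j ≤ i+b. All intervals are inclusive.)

Yes

Check (¬q ∧ p) at each j in [2,5]:
  j=2: true
  j=3: false
  j=4: false
  j=5: false
Found at j=2 → formula holds.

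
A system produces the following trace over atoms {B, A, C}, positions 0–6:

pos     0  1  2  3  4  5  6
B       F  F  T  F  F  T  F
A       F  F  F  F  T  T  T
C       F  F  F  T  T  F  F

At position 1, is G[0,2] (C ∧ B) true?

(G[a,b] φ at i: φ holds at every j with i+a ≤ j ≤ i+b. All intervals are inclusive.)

Does not hold

Check (C ∧ B) at every j in [1,3]:
  j=1: false
  j=2: false
  j=3: false
Fails at j=1 → formula fails.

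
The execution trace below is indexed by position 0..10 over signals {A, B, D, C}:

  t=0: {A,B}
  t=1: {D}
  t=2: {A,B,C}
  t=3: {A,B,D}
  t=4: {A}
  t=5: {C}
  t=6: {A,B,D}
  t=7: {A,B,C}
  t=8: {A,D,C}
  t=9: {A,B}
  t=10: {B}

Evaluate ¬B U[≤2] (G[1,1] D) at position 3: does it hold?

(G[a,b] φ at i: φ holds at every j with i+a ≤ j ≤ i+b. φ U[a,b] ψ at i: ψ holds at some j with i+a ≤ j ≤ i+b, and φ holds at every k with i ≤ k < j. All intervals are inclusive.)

False

Need some j in [3,5] with G[1,1] D, and ¬B at every k in [3,j-1].
  j=3: G[1,1] D — fails at 4.
  j=4: G[1,1] D — fails at 5.
  j=5: G[1,1] D holds, but ¬B fails at k=3 → not this j.
No j in the window works → until fails.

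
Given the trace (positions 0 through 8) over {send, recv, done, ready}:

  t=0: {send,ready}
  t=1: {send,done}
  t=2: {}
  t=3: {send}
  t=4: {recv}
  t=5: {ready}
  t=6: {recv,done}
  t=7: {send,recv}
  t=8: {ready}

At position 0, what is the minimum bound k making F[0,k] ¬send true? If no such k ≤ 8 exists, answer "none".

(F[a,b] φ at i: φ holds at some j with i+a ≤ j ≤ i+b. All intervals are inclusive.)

Scan j = 0,1,… for ¬send:
  j=0: fails
  j=1: fails
  j=2: holds
First hit at j=2, so smallest k = 2-0 = 2.

2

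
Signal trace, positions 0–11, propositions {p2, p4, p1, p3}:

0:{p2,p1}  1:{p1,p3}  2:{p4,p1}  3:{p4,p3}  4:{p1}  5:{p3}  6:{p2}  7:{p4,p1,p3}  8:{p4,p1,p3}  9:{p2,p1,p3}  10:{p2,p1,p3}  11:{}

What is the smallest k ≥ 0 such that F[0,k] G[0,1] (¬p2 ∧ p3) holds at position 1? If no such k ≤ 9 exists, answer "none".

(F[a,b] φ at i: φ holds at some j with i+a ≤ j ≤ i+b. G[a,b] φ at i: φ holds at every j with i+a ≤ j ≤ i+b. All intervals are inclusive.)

6

Scan j = 1,2,… for G[0,1] (¬p2 ∧ p3):
  j=1: fails
  j=2: fails
  j=3: fails
  j=4: fails
  j=5: fails
  j=6: fails
  j=7: holds
First hit at j=7, so smallest k = 7-1 = 6.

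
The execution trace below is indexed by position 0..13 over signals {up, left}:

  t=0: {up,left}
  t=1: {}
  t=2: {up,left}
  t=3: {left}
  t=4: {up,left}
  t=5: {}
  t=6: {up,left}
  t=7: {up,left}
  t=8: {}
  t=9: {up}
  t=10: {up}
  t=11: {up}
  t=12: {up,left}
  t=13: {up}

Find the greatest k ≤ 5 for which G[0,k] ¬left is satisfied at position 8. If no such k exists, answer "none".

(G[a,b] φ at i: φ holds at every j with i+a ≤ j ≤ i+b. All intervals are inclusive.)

3

¬left must hold from j=8 onward; find where it first fails.
  j=8: holds
  j=9: holds
  j=10: holds
  j=11: holds
  j=12: fails
Holds on [8,11], so largest k = 3.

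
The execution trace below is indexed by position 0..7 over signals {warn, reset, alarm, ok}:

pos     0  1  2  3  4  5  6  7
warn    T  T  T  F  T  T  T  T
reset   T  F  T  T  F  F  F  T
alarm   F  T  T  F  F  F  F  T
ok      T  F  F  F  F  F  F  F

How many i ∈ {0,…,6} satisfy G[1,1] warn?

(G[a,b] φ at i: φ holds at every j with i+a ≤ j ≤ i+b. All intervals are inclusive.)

Evaluate at each i in [0,6]:
  i=0: ✓ (all of [1,1])
  i=1: ✓ (all of [2,2])
  i=2: ✗ (fails at j=3)
  i=3: ✓ (all of [4,4])
  i=4: ✓ (all of [5,5])
  i=5: ✓ (all of [6,6])
  i=6: ✓ (all of [7,7])
Positions where it holds: {0, 1, 3, 4, 5, 6} → 6.

6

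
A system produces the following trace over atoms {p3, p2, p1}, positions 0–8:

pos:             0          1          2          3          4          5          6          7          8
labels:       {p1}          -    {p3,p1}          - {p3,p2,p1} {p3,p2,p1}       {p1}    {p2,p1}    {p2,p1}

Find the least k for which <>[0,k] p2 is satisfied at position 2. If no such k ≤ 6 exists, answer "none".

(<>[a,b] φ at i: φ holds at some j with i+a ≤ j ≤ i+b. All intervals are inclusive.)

Scan j = 2,3,… for p2:
  j=2: fails
  j=3: fails
  j=4: holds
First hit at j=4, so smallest k = 4-2 = 2.

2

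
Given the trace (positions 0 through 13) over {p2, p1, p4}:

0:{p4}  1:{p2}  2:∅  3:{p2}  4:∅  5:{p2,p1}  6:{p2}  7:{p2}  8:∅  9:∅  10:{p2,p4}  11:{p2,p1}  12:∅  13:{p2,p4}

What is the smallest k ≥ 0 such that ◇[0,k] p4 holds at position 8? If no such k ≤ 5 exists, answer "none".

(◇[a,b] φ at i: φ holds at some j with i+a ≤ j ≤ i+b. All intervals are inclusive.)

2

Scan j = 8,9,… for p4:
  j=8: fails
  j=9: fails
  j=10: holds
First hit at j=10, so smallest k = 10-8 = 2.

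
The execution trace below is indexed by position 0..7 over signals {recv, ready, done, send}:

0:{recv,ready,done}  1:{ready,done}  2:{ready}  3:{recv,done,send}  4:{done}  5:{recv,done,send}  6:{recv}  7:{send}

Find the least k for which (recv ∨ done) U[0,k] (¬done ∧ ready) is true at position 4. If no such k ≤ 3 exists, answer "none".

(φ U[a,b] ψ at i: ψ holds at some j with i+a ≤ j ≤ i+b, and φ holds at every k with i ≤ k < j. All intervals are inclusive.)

Need earliest j ≥ 4 with (¬done ∧ ready), and (recv ∨ done) at every k in [4,j-1].
  j=4: rhs fails.
  j=5: rhs fails.
  j=6: rhs fails.
  j=7: rhs fails.
No witness within the range → none.

none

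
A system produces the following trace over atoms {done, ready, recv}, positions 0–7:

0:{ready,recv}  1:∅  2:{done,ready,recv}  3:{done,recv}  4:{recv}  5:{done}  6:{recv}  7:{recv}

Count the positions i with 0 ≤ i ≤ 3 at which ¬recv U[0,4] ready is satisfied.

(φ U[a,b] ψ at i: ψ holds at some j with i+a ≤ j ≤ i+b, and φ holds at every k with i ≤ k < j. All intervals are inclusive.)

Evaluate at each i in [0,3]:
  i=0: ✓ (rhs at j=0)
  i=1: ✓ (rhs at j=2; lhs holds on [1,1])
  i=2: ✓ (rhs at j=2)
  i=3: ✗ (no rhs in [3,7])
Positions where it holds: {0, 1, 2} → 3.

3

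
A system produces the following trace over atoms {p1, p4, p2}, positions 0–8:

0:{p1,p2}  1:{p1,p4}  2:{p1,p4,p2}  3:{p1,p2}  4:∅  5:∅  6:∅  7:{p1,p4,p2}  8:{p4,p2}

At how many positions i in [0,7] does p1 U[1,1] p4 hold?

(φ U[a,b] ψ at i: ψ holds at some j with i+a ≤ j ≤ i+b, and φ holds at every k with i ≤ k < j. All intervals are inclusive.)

3

Evaluate at each i in [0,7]:
  i=0: ✓ (rhs at j=1; lhs holds on [0,0])
  i=1: ✓ (rhs at j=2; lhs holds on [1,1])
  i=2: ✗ (no rhs in [3,3])
  i=3: ✗ (no rhs in [4,4])
  i=4: ✗ (no rhs in [5,5])
  i=5: ✗ (no rhs in [6,6])
  i=6: ✗ (lhs fails at k=6 before rhs at j=7)
  i=7: ✓ (rhs at j=8; lhs holds on [7,7])
Positions where it holds: {0, 1, 7} → 3.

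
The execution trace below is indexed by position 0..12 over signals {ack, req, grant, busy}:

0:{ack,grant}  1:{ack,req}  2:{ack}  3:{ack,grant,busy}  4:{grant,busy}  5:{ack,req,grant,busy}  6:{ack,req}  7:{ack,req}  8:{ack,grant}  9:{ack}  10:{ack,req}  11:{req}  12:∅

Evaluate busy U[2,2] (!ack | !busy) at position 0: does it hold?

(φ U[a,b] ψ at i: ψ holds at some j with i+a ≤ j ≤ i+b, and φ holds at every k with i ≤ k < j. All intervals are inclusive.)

Need some j in [2,2] with (!ack | !busy), and busy at every k in [0,j-1].
  j=2: (!ack | !busy) holds, but busy fails at k=0 → not this j.
No j in the window works → until fails.

Does not hold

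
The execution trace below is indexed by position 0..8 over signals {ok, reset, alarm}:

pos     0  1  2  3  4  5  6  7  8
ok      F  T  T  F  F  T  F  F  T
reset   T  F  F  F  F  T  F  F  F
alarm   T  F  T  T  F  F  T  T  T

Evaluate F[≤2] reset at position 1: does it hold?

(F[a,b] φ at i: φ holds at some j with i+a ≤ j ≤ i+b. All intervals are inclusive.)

Check reset at each j in [1,3]:
  j=1: false
  j=2: false
  j=3: false
No position in the window satisfies it → formula fails.

No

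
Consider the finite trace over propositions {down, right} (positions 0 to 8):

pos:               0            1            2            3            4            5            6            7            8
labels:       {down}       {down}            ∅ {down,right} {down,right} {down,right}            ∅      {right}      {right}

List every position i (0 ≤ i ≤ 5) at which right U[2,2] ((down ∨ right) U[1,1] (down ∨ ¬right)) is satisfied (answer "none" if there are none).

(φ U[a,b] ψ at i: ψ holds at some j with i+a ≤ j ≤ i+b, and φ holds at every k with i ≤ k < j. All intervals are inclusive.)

3

Evaluate at each i in [0,5]:
  i=0: ✗ (no rhs in [2,2])
  i=1: ✗ (lhs fails at k=1 before rhs at j=3)
  i=2: ✗ (lhs fails at k=2 before rhs at j=4)
  i=3: ✓ (rhs at j=5; lhs holds on [3,4])
  i=4: ✗ (no rhs in [6,6])
  i=5: ✗ (no rhs in [7,7])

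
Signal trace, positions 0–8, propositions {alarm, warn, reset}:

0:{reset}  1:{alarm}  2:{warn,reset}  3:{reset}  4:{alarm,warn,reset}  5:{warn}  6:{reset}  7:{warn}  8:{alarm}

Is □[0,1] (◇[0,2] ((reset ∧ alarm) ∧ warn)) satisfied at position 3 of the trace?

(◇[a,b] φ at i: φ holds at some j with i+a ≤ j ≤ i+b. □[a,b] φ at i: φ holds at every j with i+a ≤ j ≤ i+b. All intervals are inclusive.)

Check ◇[0,2] ((reset ∧ alarm) ∧ warn) at every j in [3,4]:
  j=3: holds (witness at 4)
  j=4: holds (witness at 4)
All positions satisfy it → formula holds.

Yes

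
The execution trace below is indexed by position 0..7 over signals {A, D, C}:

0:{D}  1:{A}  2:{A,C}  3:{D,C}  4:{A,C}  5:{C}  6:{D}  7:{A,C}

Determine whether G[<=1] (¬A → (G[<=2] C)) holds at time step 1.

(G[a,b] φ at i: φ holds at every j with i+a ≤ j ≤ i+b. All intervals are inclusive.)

Check (¬A → (G[<=2] C)) at every j in [1,2]:
  j=1: antecedent false → ✓
  j=2: antecedent false → ✓
All positions satisfy it → formula holds.

True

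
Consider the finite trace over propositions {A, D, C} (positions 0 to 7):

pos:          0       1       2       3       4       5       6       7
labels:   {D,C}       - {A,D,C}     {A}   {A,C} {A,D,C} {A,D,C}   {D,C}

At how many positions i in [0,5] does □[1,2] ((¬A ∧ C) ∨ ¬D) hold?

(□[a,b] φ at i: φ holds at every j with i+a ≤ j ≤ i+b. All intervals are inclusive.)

1

Evaluate at each i in [0,5]:
  i=0: ✗ (fails at j=2)
  i=1: ✗ (fails at j=2)
  i=2: ✓ (all of [3,4])
  i=3: ✗ (fails at j=5)
  i=4: ✗ (fails at j=5)
  i=5: ✗ (fails at j=6)
Positions where it holds: {2} → 1.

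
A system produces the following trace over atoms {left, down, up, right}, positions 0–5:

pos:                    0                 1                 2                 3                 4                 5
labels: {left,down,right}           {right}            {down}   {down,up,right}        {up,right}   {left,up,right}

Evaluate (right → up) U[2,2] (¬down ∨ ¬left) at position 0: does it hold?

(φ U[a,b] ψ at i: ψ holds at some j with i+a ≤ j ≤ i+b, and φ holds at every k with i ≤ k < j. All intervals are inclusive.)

No

Need some j in [2,2] with (¬down ∨ ¬left), and (right → up) at every k in [0,j-1].
  j=2: (¬down ∨ ¬left) holds, but (right → up) fails at k=0 → not this j.
No j in the window works → until fails.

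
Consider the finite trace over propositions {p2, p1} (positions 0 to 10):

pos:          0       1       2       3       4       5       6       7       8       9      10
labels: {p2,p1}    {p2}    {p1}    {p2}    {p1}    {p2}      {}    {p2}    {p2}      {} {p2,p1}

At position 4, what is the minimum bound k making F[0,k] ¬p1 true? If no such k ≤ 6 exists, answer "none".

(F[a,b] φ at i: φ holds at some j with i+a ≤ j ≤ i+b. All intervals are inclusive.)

1

Scan j = 4,5,… for ¬p1:
  j=4: fails
  j=5: holds
First hit at j=5, so smallest k = 5-4 = 1.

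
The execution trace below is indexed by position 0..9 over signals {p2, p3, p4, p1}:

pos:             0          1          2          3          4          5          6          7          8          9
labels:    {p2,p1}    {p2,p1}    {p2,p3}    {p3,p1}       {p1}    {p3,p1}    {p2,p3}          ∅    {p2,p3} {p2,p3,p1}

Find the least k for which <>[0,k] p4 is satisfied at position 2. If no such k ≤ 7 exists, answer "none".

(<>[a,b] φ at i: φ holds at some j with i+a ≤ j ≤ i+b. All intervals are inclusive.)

none

Scan j = 2,3,… for p4:
  j=2: fails
  j=3: fails
  j=4: fails
  j=5: fails
  j=6: fails
  j=7: fails
  j=8: fails
  j=9: fails
No j in [2,9] satisfies it → none.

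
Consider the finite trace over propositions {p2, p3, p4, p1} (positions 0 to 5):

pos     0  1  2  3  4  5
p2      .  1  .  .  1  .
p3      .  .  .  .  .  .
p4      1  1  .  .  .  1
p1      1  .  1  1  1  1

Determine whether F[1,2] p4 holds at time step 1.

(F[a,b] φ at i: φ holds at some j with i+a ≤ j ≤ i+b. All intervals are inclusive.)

Check p4 at each j in [2,3]:
  j=2: false
  j=3: false
No position in the window satisfies it → formula fails.

Does not hold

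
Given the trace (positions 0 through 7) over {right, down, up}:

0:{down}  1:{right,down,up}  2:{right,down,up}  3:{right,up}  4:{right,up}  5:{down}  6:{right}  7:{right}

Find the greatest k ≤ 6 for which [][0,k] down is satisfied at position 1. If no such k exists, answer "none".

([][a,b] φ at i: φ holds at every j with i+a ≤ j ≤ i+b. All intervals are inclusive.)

1

down must hold from j=1 onward; find where it first fails.
  j=1: holds
  j=2: holds
  j=3: fails
Holds on [1,2], so largest k = 1.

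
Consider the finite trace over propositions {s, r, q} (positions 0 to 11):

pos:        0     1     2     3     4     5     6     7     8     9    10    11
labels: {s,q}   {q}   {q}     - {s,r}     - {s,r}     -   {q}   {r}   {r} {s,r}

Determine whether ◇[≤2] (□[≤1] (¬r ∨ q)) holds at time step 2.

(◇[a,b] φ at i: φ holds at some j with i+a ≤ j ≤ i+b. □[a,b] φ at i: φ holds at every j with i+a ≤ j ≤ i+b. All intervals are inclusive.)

Check □[≤1] (¬r ∨ q) at each j in [2,4]:
  j=2: holds on [2,3]
  j=3: fails at 4
  j=4: fails at 4
Found at j=2 → formula holds.

True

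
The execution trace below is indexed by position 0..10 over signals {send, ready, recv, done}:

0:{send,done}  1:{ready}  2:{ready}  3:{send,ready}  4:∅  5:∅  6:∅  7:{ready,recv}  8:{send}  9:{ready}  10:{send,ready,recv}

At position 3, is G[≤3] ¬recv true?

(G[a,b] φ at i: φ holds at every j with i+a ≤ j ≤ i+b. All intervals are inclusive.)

Check ¬recv at every j in [3,6]:
  j=3: true
  j=4: true
  j=5: true
  j=6: true
All positions satisfy it → formula holds.

Holds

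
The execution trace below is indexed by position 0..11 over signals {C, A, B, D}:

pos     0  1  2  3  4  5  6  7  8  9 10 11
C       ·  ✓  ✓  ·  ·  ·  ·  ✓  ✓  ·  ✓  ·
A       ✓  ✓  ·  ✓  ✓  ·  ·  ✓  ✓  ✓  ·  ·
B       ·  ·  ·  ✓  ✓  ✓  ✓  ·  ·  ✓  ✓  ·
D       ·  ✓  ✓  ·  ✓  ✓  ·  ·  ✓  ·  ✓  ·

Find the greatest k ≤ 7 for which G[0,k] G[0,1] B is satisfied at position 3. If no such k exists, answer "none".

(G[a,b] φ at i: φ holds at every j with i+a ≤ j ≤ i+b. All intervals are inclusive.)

G[0,1] B must hold from j=3 onward; find where it first fails.
  j=3: holds
  j=4: holds
  j=5: holds
  j=6: fails
Holds on [3,5], so largest k = 2.

2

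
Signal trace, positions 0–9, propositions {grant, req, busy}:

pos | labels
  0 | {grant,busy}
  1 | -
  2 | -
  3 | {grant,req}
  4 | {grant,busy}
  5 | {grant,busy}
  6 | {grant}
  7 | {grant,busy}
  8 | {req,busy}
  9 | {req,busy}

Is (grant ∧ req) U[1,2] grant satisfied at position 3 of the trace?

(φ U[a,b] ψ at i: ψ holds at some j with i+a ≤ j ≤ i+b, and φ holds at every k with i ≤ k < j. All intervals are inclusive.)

Yes

Need some j in [4,5] with grant, and (grant ∧ req) at every k in [3,j-1].
  j=4: grant holds; (grant ∧ req) holds at every k in [3,3] → satisfied.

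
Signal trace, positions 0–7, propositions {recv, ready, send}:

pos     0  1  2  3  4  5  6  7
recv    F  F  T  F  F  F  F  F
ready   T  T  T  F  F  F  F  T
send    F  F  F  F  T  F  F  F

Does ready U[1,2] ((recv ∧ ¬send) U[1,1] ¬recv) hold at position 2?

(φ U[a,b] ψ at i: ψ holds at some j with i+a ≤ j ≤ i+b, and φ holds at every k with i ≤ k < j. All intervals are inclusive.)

Need some j in [3,4] with ((recv ∧ ¬send) U[1,1] ¬recv), and ready at every k in [2,j-1].
  j=3: ((recv ∧ ¬send) U[1,1] ¬recv) — fails.
  j=4: ((recv ∧ ¬send) U[1,1] ¬recv) — fails.
No j in the window works → until fails.

Does not hold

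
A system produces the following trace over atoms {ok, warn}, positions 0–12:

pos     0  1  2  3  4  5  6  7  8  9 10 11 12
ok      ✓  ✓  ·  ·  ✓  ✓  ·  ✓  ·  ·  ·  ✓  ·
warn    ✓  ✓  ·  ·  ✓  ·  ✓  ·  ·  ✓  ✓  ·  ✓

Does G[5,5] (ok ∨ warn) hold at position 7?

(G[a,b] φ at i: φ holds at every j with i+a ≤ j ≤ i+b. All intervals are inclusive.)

Yes

Check (ok ∨ warn) at every j in [12,12]:
  j=12: true
All positions satisfy it → formula holds.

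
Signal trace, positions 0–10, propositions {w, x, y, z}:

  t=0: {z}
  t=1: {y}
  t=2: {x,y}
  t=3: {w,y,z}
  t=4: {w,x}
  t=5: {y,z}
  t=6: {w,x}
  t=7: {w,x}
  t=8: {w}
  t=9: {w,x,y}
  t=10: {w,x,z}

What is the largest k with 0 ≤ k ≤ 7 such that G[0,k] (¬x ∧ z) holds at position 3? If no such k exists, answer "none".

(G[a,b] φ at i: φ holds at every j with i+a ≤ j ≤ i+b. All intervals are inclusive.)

0

(¬x ∧ z) must hold from j=3 onward; find where it first fails.
  j=3: holds
  j=4: fails
Holds on [3,3], so largest k = 0.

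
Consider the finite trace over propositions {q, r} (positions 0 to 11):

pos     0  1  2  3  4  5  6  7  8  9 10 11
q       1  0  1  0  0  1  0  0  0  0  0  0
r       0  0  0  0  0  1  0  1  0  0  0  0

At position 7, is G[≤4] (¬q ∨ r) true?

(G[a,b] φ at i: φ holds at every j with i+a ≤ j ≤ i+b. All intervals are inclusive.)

Check (¬q ∨ r) at every j in [7,11]:
  j=7: true
  j=8: true
  j=9: true
  j=10: true
  j=11: true
All positions satisfy it → formula holds.

True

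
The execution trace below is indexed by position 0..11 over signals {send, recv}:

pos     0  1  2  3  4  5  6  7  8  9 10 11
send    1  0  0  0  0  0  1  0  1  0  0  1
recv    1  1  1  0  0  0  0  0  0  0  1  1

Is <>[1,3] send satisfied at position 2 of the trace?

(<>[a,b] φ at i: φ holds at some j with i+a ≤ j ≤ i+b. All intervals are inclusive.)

Check send at each j in [3,5]:
  j=3: false
  j=4: false
  j=5: false
No position in the window satisfies it → formula fails.

Does not hold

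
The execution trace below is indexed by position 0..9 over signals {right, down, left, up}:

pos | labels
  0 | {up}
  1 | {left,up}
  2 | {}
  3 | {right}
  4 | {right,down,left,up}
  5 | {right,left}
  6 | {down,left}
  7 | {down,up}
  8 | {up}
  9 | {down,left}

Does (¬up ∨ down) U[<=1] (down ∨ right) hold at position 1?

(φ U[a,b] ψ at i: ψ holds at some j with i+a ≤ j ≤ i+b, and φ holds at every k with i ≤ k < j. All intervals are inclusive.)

False

Need some j in [1,2] with (down ∨ right), and (¬up ∨ down) at every k in [1,j-1].
  j=1: (down ∨ right) false.
  j=2: (down ∨ right) false.
No j in the window works → until fails.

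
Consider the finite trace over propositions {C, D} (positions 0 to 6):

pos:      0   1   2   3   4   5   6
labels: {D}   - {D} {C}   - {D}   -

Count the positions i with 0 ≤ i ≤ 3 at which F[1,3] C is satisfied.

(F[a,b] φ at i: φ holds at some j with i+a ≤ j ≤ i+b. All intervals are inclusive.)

3

Evaluate at each i in [0,3]:
  i=0: ✓ (witness j=3)
  i=1: ✓ (witness j=3)
  i=2: ✓ (witness j=3)
  i=3: ✗ (none in [4,6])
Positions where it holds: {0, 1, 2} → 3.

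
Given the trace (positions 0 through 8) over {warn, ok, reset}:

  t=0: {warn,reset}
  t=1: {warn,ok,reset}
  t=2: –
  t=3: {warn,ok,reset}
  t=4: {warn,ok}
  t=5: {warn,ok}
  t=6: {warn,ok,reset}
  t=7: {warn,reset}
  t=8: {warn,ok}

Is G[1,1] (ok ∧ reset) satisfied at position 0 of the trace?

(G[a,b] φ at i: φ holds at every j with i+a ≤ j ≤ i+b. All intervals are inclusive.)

Check (ok ∧ reset) at every j in [1,1]:
  j=1: true
All positions satisfy it → formula holds.

Holds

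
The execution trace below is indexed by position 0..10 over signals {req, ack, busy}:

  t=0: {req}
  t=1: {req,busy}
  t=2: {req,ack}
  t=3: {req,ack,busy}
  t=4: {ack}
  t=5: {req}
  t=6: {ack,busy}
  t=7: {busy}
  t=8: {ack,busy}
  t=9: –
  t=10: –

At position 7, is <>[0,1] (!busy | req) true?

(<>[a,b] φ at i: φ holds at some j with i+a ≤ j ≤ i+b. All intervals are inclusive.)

Does not hold

Check (!busy | req) at each j in [7,8]:
  j=7: false
  j=8: false
No position in the window satisfies it → formula fails.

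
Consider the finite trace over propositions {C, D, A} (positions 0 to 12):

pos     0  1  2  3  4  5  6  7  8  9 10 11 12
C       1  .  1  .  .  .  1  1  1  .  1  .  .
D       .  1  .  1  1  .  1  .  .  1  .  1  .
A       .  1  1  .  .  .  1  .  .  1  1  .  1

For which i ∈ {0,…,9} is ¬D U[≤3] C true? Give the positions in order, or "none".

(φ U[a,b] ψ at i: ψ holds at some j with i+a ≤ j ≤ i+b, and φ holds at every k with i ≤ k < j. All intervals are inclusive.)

0, 2, 5, 6, 7, 8

Evaluate at each i in [0,9]:
  i=0: ✓ (rhs at j=0)
  i=1: ✗ (lhs fails at k=1 before rhs at j=2)
  i=2: ✓ (rhs at j=2)
  i=3: ✗ (lhs fails at k=3 before rhs at j=6)
  i=4: ✗ (lhs fails at k=4 before rhs at j=6)
  i=5: ✓ (rhs at j=6; lhs holds on [5,5])
  i=6: ✓ (rhs at j=6)
  i=7: ✓ (rhs at j=7)
  i=8: ✓ (rhs at j=8)
  i=9: ✗ (lhs fails at k=9 before rhs at j=10)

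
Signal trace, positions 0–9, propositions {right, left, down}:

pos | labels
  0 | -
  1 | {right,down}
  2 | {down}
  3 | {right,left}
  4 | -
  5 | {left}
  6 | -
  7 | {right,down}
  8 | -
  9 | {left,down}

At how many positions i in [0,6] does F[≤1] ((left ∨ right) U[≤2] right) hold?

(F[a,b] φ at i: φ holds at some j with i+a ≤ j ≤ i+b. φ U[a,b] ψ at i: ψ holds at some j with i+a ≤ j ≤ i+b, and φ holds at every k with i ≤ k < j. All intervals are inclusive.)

Evaluate at each i in [0,6]:
  i=0: ✓ (witness j=1)
  i=1: ✓ (witness j=1)
  i=2: ✓ (witness j=3)
  i=3: ✓ (witness j=3)
  i=4: ✗ (none in [4,5])
  i=5: ✗ (none in [5,6])
  i=6: ✓ (witness j=7)
Positions where it holds: {0, 1, 2, 3, 6} → 5.

5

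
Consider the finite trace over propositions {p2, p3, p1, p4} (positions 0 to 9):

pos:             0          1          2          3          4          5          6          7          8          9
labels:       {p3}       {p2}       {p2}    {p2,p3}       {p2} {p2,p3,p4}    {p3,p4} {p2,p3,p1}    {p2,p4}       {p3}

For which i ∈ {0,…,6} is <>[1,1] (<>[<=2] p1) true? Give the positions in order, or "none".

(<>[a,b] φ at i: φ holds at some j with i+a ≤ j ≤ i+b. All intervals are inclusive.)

4, 5, 6

Evaluate at each i in [0,6]:
  i=0: ✗ (none in [1,1])
  i=1: ✗ (none in [2,2])
  i=2: ✗ (none in [3,3])
  i=3: ✗ (none in [4,4])
  i=4: ✓ (witness j=5)
  i=5: ✓ (witness j=6)
  i=6: ✓ (witness j=7)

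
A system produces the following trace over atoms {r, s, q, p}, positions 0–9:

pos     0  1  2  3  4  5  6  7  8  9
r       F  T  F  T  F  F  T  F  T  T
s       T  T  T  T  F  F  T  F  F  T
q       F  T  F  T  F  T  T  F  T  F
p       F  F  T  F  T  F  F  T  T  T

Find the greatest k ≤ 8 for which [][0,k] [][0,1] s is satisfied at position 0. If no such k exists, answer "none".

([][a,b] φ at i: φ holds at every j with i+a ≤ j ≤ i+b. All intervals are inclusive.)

[][0,1] s must hold from j=0 onward; find where it first fails.
  j=0: holds
  j=1: holds
  j=2: holds
  j=3: fails
Holds on [0,2], so largest k = 2.

2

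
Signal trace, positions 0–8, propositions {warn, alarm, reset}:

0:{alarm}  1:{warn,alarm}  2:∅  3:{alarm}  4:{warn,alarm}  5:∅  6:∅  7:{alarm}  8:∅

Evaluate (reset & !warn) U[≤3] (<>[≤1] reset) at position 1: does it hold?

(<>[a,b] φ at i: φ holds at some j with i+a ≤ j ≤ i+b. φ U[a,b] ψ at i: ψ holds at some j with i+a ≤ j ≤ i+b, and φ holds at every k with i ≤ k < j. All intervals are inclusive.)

Need some j in [1,4] with <>[≤1] reset, and (reset & !warn) at every k in [1,j-1].
  j=1: <>[≤1] reset — fails (none in [1,2]).
  j=2: <>[≤1] reset — fails (none in [2,3]).
  j=3: <>[≤1] reset — fails (none in [3,4]).
  j=4: <>[≤1] reset — fails (none in [4,5]).
No j in the window works → until fails.

No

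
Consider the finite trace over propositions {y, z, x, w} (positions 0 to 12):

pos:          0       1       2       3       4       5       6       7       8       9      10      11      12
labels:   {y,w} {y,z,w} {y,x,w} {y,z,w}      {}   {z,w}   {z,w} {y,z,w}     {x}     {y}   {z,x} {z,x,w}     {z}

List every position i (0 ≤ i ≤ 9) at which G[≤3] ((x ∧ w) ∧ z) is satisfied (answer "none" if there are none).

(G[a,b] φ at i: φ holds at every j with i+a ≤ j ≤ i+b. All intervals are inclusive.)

none

Evaluate at each i in [0,9]:
  i=0: ✗ (fails at j=0)
  i=1: ✗ (fails at j=1)
  i=2: ✗ (fails at j=2)
  i=3: ✗ (fails at j=3)
  i=4: ✗ (fails at j=4)
  i=5: ✗ (fails at j=5)
  i=6: ✗ (fails at j=6)
  i=7: ✗ (fails at j=7)
  i=8: ✗ (fails at j=8)
  i=9: ✗ (fails at j=9)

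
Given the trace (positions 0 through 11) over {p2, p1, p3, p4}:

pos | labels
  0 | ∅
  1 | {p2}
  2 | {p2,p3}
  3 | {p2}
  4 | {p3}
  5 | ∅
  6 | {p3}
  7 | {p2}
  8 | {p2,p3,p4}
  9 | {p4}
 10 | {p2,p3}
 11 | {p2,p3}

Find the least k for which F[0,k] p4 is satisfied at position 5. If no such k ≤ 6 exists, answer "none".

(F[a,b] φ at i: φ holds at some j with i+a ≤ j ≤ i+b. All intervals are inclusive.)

3

Scan j = 5,6,… for p4:
  j=5: fails
  j=6: fails
  j=7: fails
  j=8: holds
First hit at j=8, so smallest k = 8-5 = 3.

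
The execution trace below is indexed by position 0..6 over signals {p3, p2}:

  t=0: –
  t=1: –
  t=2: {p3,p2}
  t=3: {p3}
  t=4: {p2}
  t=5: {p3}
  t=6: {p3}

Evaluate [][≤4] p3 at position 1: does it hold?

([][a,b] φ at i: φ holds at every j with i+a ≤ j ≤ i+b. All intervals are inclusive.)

Check p3 at every j in [1,5]:
  j=1: false
  j=2: true
  j=3: true
  j=4: false
  j=5: true
Fails at j=1 → formula fails.

False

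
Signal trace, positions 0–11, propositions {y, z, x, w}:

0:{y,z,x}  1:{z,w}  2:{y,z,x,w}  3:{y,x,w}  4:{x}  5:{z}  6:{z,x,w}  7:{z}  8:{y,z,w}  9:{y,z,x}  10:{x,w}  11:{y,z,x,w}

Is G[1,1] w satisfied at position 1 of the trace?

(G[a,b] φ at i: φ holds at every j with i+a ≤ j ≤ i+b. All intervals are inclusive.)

Yes

Check w at every j in [2,2]:
  j=2: true
All positions satisfy it → formula holds.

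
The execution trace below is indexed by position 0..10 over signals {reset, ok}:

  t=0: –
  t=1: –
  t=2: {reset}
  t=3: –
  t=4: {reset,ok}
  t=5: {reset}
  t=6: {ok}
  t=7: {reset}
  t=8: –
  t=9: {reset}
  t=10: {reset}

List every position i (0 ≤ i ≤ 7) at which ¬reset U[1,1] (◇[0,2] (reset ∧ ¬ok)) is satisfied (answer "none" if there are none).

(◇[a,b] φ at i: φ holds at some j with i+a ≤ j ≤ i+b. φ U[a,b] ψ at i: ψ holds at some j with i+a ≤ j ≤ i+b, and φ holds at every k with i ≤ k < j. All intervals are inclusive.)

Evaluate at each i in [0,7]:
  i=0: ✓ (rhs at j=1; lhs holds on [0,0])
  i=1: ✓ (rhs at j=2; lhs holds on [1,1])
  i=2: ✗ (lhs fails at k=2 before rhs at j=3)
  i=3: ✓ (rhs at j=4; lhs holds on [3,3])
  i=4: ✗ (lhs fails at k=4 before rhs at j=5)
  i=5: ✗ (lhs fails at k=5 before rhs at j=6)
  i=6: ✓ (rhs at j=7; lhs holds on [6,6])
  i=7: ✗ (lhs fails at k=7 before rhs at j=8)

0, 1, 3, 6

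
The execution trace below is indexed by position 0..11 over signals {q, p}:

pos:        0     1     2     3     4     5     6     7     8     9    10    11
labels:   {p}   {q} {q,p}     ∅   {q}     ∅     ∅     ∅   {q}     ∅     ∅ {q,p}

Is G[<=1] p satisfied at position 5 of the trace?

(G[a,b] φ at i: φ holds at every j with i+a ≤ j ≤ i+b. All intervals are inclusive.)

Check p at every j in [5,6]:
  j=5: false
  j=6: false
Fails at j=5 → formula fails.

Does not hold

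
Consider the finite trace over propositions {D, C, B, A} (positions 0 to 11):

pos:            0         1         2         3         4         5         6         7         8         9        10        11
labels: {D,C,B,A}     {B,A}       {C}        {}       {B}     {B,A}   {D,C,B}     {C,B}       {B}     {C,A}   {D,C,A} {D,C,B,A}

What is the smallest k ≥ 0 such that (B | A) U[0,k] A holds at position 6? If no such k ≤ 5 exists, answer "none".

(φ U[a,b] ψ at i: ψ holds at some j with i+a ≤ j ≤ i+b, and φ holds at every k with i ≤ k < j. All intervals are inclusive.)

Need earliest j ≥ 6 with A, and (B | A) at every k in [6,j-1].
  j=6: rhs fails.
  j=7: rhs fails.
  j=8: rhs fails.
  j=9: rhs holds; lhs holds on [6,8]. k = 3.

3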